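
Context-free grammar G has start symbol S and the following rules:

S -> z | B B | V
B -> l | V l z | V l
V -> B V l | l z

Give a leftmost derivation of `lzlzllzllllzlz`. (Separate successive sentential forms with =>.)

S => BB => VlB => BVllB => VlzVllB => lzlzVllB => lzlzBVlllB => lzlzlVlllB => lzlzllzlllB => lzlzllzlllVlz => lzlzllzllllzlz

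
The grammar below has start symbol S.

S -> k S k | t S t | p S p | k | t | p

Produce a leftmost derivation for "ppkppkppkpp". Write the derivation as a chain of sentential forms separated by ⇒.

S⇒pSp⇒ppSpp⇒ppkSkpp⇒ppkpSpkpp⇒ppkppSppkpp⇒ppkppkppkpp

S ⇒ pSp   [S -> p S p]
pSp ⇒ ppSpp   [S -> p S p]
ppSpp ⇒ ppkSkpp   [S -> k S k]
ppkSkpp ⇒ ppkpSpkpp   [S -> p S p]
ppkpSpkpp ⇒ ppkppSppkpp   [S -> p S p]
ppkppSppkpp ⇒ ppkppkppkpp   [S -> k]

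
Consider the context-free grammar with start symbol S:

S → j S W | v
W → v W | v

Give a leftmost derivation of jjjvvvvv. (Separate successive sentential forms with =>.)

S => jSW   [S → j S W]
jSW => jjSWW   [S → j S W]
jjSWW => jjjSWWW   [S → j S W]
jjjSWWW => jjjvWWW   [S → v]
jjjvWWW => jjjvvWWW   [W → v W]
jjjvvWWW => jjjvvvWW   [W → v]
jjjvvvWW => jjjvvvvW   [W → v]
jjjvvvvW => jjjvvvvv   [W → v]

S => jSW => jjSWW => jjjSWWW => jjjvWWW => jjjvvWWW => jjjvvvWW => jjjvvvvW => jjjvvvvv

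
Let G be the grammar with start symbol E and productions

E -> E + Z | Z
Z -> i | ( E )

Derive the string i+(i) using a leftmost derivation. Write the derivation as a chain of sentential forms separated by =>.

E => E+Z => Z+Z => i+Z => i+(E) => i+(Z) => i+(i)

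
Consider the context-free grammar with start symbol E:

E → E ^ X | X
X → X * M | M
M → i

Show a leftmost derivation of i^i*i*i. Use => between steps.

E=>E^X=>X^X=>M^X=>i^X=>i^X*M=>i^X*M*M=>i^M*M*M=>i^i*M*M=>i^i*i*M=>i^i*i*i

E => E^X   [E → E ^ X]
E^X => X^X   [E → X]
X^X => M^X   [X → M]
M^X => i^X   [M → i]
i^X => i^X*M   [X → X * M]
i^X*M => i^X*M*M   [X → X * M]
i^X*M*M => i^M*M*M   [X → M]
i^M*M*M => i^i*M*M   [M → i]
i^i*M*M => i^i*i*M   [M → i]
i^i*i*M => i^i*i*i   [M → i]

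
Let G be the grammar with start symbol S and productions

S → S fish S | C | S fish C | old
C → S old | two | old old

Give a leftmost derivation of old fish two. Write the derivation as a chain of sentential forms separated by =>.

S => S fish C => old fish C => old fish two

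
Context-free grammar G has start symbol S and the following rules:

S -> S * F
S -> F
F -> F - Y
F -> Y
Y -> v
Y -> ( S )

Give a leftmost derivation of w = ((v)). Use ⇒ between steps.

S ⇒ F   [S -> F]
F ⇒ Y   [F -> Y]
Y ⇒ (S)   [Y -> ( S )]
(S) ⇒ (F)   [S -> F]
(F) ⇒ (Y)   [F -> Y]
(Y) ⇒ ((S))   [Y -> ( S )]
((S)) ⇒ ((F))   [S -> F]
((F)) ⇒ ((Y))   [F -> Y]
((Y)) ⇒ ((v))   [Y -> v]

S ⇒ F ⇒ Y ⇒ (S) ⇒ (F) ⇒ (Y) ⇒ ((S)) ⇒ ((F)) ⇒ ((Y)) ⇒ ((v))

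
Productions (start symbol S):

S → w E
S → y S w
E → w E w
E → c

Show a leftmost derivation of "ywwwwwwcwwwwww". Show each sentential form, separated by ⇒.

S⇒ySw⇒ywEw⇒ywwEww⇒ywwwEwww⇒ywwwwEwwww⇒ywwwwwEwwwww⇒ywwwwwwEwwwwww⇒ywwwwwwcwwwwww

S ⇒ ySw   [S → y S w]
ySw ⇒ ywEw   [S → w E]
ywEw ⇒ ywwEww   [E → w E w]
ywwEww ⇒ ywwwEwww   [E → w E w]
ywwwEwww ⇒ ywwwwEwwww   [E → w E w]
ywwwwEwwww ⇒ ywwwwwEwwwww   [E → w E w]
ywwwwwEwwwww ⇒ ywwwwwwEwwwwww   [E → w E w]
ywwwwwwEwwwwww ⇒ ywwwwwwcwwwwww   [E → c]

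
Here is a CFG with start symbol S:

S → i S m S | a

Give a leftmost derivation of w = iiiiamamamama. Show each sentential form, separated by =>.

S => iSmS => iiSmSmS => iiiSmSmSmS => iiiiSmSmSmSmS => iiiiamSmSmSmS => iiiiamamSmSmS => iiiiamamamSmS => iiiiamamamamS => iiiiamamamama

S => iSmS   [S → i S m S]
iSmS => iiSmSmS   [S → i S m S]
iiSmSmS => iiiSmSmSmS   [S → i S m S]
iiiSmSmSmS => iiiiSmSmSmSmS   [S → i S m S]
iiiiSmSmSmSmS => iiiiamSmSmSmS   [S → a]
iiiiamSmSmSmS => iiiiamamSmSmS   [S → a]
iiiiamamSmSmS => iiiiamamamSmS   [S → a]
iiiiamamamSmS => iiiiamamamamS   [S → a]
iiiiamamamamS => iiiiamamamama   [S → a]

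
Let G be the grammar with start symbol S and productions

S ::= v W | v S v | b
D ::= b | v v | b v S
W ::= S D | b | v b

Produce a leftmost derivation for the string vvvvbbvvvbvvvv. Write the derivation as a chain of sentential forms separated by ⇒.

S ⇒ vSv ⇒ vvWv ⇒ vvSDv ⇒ vvvWDv ⇒ vvvvbDv ⇒ vvvvbbvSv ⇒ vvvvbbvvSvv ⇒ vvvvbbvvvWvv ⇒ vvvvbbvvvSDvv ⇒ vvvvbbvvvbDvv ⇒ vvvvbbvvvbvvvv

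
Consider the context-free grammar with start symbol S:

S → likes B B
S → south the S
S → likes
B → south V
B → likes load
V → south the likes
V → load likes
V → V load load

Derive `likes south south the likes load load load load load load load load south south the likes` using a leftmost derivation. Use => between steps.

S => likes B B   [S → likes B B]
likes B B => likes south V B   [B → south V]
likes south V B => likes south V load load B   [V → V load load]
likes south V load load B => likes south V load load load load B   [V → V load load]
likes south V load load load load B => likes south V load load load load load load B   [V → V load load]
likes south V load load load load load load B => likes south V load load load load load load load load B   [V → V load load]
likes south V load load load load load load load load B => likes south south the likes load load load load load load load load B   [V → south the likes]
likes south south the likes load load load load load load load load B => likes south south the likes load load load load load load load load south V   [B → south V]
likes south south the likes load load load load load load load load south V => likes south south the likes load load load load load load load load south south the likes   [V → south the likes]

S => likes B B => likes south V B => likes south V load load B => likes south V load load load load B => likes south V load load load load load load B => likes south V load load load load load load load load B => likes south south the likes load load load load load load load load B => likes south south the likes load load load load load load load load south V => likes south south the likes load load load load load load load load south south the likes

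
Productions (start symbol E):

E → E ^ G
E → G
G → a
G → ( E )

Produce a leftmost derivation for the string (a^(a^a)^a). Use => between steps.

E => G => (E) => (E^G) => (E^G^G) => (G^G^G) => (a^G^G) => (a^(E)^G) => (a^(E^G)^G) => (a^(G^G)^G) => (a^(a^G)^G) => (a^(a^a)^G) => (a^(a^a)^a)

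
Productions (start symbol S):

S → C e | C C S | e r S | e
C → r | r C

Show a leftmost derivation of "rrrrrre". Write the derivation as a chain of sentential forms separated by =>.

S => Ce   [S → C e]
Ce => rCe   [C → r C]
rCe => rrCe   [C → r C]
rrCe => rrrCe   [C → r C]
rrrCe => rrrrCe   [C → r C]
rrrrCe => rrrrrCe   [C → r C]
rrrrrCe => rrrrrre   [C → r]

S => Ce => rCe => rrCe => rrrCe => rrrrCe => rrrrrCe => rrrrrre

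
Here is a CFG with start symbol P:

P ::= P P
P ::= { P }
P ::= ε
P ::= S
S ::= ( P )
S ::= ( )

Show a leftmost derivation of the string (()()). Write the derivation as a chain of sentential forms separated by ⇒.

P ⇒ S ⇒ (P) ⇒ (PP) ⇒ (SP) ⇒ ((P)P) ⇒ (()P) ⇒ (()S) ⇒ (()())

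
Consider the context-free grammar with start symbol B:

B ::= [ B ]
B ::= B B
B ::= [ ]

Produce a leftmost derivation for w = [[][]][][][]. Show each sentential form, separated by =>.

B=>BB=>BBB=>BBBB=>[B]BBB=>[BB]BBB=>[[]B]BBB=>[[][]]BBB=>[[][]][]BB=>[[][]][][]B=>[[][]][][][]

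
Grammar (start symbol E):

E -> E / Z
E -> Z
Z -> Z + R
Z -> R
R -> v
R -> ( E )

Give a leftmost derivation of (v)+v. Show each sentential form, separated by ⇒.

E⇒Z⇒Z+R⇒R+R⇒(E)+R⇒(Z)+R⇒(R)+R⇒(v)+R⇒(v)+v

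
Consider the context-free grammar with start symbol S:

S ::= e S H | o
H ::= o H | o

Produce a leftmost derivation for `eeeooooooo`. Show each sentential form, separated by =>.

S => eSH   [S ::= e S H]
eSH => eeSHH   [S ::= e S H]
eeSHH => eeeSHHH   [S ::= e S H]
eeeSHHH => eeeoHHH   [S ::= o]
eeeoHHH => eeeooHH   [H ::= o]
eeeooHH => eeeoooHH   [H ::= o H]
eeeoooHH => eeeooooHH   [H ::= o H]
eeeooooHH => eeeoooooHH   [H ::= o H]
eeeoooooHH => eeeooooooH   [H ::= o]
eeeooooooH => eeeooooooo   [H ::= o]

S=>eSH=>eeSHH=>eeeSHHH=>eeeoHHH=>eeeooHH=>eeeoooHH=>eeeooooHH=>eeeoooooHH=>eeeooooooH=>eeeooooooo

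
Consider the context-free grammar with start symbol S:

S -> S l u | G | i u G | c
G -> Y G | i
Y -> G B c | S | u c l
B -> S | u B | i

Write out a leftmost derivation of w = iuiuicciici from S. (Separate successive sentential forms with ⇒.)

S ⇒ iuG   [S -> i u G]
iuG ⇒ iuYG   [G -> Y G]
iuYG ⇒ iuGBcG   [Y -> G B c]
iuGBcG ⇒ iuiBcG   [G -> i]
iuiBcG ⇒ iuiuBcG   [B -> u B]
iuiuBcG ⇒ iuiuicG   [B -> i]
iuiuicG ⇒ iuiuicYG   [G -> Y G]
iuiuicYG ⇒ iuiuicGBcG   [Y -> G B c]
iuiuicGBcG ⇒ iuiuicYGBcG   [G -> Y G]
iuiuicYGBcG ⇒ iuiuicSGBcG   [Y -> S]
iuiuicSGBcG ⇒ iuiuiccGBcG   [S -> c]
iuiuiccGBcG ⇒ iuiuicciBcG   [G -> i]
iuiuicciBcG ⇒ iuiuicciicG   [B -> i]
iuiuicciicG ⇒ iuiuicciici   [G -> i]

S ⇒ iuG ⇒ iuYG ⇒ iuGBcG ⇒ iuiBcG ⇒ iuiuBcG ⇒ iuiuicG ⇒ iuiuicYG ⇒ iuiuicGBcG ⇒ iuiuicYGBcG ⇒ iuiuicSGBcG ⇒ iuiuiccGBcG ⇒ iuiuicciBcG ⇒ iuiuicciicG ⇒ iuiuicciici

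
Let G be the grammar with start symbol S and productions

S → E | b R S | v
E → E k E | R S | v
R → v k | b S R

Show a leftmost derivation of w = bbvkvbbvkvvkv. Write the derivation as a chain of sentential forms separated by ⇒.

S⇒bRS⇒bbSRS⇒bbERS⇒bbRSRS⇒bbvkSRS⇒bbvkvRS⇒bbvkvbSRS⇒bbvkvbbRSRS⇒bbvkvbbvkSRS⇒bbvkvbbvkvRS⇒bbvkvbbvkvvkS⇒bbvkvbbvkvvkv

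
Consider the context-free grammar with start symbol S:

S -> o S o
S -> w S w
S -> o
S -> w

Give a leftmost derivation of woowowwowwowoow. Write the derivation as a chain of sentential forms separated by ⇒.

S ⇒ wSw ⇒ woSow ⇒ wooSoow ⇒ woowSwoow ⇒ woowoSowoow ⇒ woowowSwowoow ⇒ woowowwSwwowoow ⇒ woowowwowwowoow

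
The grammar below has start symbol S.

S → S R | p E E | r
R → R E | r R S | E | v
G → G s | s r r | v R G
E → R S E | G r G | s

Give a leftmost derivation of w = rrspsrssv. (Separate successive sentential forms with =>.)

S => SR => rR => rrRS => rrES => rrsS => rrsSR => rrspEER => rrspRSEER => rrspESEER => rrspsSEER => rrspsrEER => rrspsrsER => rrspsrssR => rrspsrssv

S => SR   [S → S R]
SR => rR   [S → r]
rR => rrRS   [R → r R S]
rrRS => rrES   [R → E]
rrES => rrsS   [E → s]
rrsS => rrsSR   [S → S R]
rrsSR => rrspEER   [S → p E E]
rrspEER => rrspRSEER   [E → R S E]
rrspRSEER => rrspESEER   [R → E]
rrspESEER => rrspsSEER   [E → s]
rrspsSEER => rrspsrEER   [S → r]
rrspsrEER => rrspsrsER   [E → s]
rrspsrsER => rrspsrssR   [E → s]
rrspsrssR => rrspsrssv   [R → v]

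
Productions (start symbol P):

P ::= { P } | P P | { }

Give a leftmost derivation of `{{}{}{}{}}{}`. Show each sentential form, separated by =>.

P=>PP=>{P}P=>{PP}P=>{PPP}P=>{PPPP}P=>{{}PPP}P=>{{}{}PP}P=>{{}{}{}P}P=>{{}{}{}{}}P=>{{}{}{}{}}{}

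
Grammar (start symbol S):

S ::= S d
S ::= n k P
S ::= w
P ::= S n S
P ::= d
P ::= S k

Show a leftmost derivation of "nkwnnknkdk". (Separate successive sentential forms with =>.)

S => nkP   [S ::= n k P]
nkP => nkSnS   [P ::= S n S]
nkSnS => nkwnS   [S ::= w]
nkwnS => nkwnnkP   [S ::= n k P]
nkwnnkP => nkwnnkSk   [P ::= S k]
nkwnnkSk => nkwnnknkPk   [S ::= n k P]
nkwnnknkPk => nkwnnknkdk   [P ::= d]

S=>nkP=>nkSnS=>nkwnS=>nkwnnkP=>nkwnnkSk=>nkwnnknkPk=>nkwnnknkdk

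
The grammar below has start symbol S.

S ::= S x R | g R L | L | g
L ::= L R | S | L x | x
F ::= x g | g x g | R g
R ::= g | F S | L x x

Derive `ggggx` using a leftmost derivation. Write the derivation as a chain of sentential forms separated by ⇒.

S ⇒ gRL   [S ::= g R L]
gRL ⇒ gFSL   [R ::= F S]
gFSL ⇒ gRgSL   [F ::= R g]
gRgSL ⇒ gggSL   [R ::= g]
gggSL ⇒ ggggL   [S ::= g]
ggggL ⇒ ggggx   [L ::= x]

S⇒gRL⇒gFSL⇒gRgSL⇒gggSL⇒ggggL⇒ggggx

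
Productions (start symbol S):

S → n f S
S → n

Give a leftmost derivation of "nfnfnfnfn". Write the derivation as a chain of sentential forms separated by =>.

S=>nfS=>nfnfS=>nfnfnfS=>nfnfnfnfS=>nfnfnfnfn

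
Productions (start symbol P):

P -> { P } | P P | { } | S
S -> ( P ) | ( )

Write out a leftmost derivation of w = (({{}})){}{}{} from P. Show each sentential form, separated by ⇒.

P ⇒ PP ⇒ PPP ⇒ SPP ⇒ (P)PP ⇒ (S)PP ⇒ ((P))PP ⇒ (({P}))PP ⇒ (({{}}))PP ⇒ (({{}})){}P ⇒ (({{}})){}PP ⇒ (({{}})){}{}P ⇒ (({{}})){}{}{}

P ⇒ PP   [P -> P P]
PP ⇒ PPP   [P -> P P]
PPP ⇒ SPP   [P -> S]
SPP ⇒ (P)PP   [S -> ( P )]
(P)PP ⇒ (S)PP   [P -> S]
(S)PP ⇒ ((P))PP   [S -> ( P )]
((P))PP ⇒ (({P}))PP   [P -> { P }]
(({P}))PP ⇒ (({{}}))PP   [P -> { }]
(({{}}))PP ⇒ (({{}})){}P   [P -> { }]
(({{}})){}P ⇒ (({{}})){}PP   [P -> P P]
(({{}})){}PP ⇒ (({{}})){}{}P   [P -> { }]
(({{}})){}{}P ⇒ (({{}})){}{}{}   [P -> { }]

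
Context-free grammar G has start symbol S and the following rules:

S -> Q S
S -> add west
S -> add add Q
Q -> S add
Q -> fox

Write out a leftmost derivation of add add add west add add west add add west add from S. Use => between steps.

S => add add Q => add add S add => add add Q S add => add add S add S add => add add Q S add S add => add add S add S add S add => add add add west add S add S add => add add add west add add west add S add => add add add west add add west add add west add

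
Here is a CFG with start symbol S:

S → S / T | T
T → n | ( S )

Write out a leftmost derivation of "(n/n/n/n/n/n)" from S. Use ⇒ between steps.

S⇒T⇒(S)⇒(S/T)⇒(S/T/T)⇒(S/T/T/T)⇒(S/T/T/T/T)⇒(S/T/T/T/T/T)⇒(T/T/T/T/T/T)⇒(n/T/T/T/T/T)⇒(n/n/T/T/T/T)⇒(n/n/n/T/T/T)⇒(n/n/n/n/T/T)⇒(n/n/n/n/n/T)⇒(n/n/n/n/n/n)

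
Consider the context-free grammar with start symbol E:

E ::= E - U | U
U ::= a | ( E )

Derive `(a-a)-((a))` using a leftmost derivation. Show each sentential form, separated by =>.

E => E-U => U-U => (E)-U => (E-U)-U => (U-U)-U => (a-U)-U => (a-a)-U => (a-a)-(E) => (a-a)-(U) => (a-a)-((E)) => (a-a)-((U)) => (a-a)-((a))

E => E-U   [E ::= E - U]
E-U => U-U   [E ::= U]
U-U => (E)-U   [U ::= ( E )]
(E)-U => (E-U)-U   [E ::= E - U]
(E-U)-U => (U-U)-U   [E ::= U]
(U-U)-U => (a-U)-U   [U ::= a]
(a-U)-U => (a-a)-U   [U ::= a]
(a-a)-U => (a-a)-(E)   [U ::= ( E )]
(a-a)-(E) => (a-a)-(U)   [E ::= U]
(a-a)-(U) => (a-a)-((E))   [U ::= ( E )]
(a-a)-((E)) => (a-a)-((U))   [E ::= U]
(a-a)-((U)) => (a-a)-((a))   [U ::= a]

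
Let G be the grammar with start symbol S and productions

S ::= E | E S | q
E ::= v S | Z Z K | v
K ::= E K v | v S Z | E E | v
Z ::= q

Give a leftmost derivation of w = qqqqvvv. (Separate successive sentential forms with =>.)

S => E   [S ::= E]
E => ZZK   [E ::= Z Z K]
ZZK => qZK   [Z ::= q]
qZK => qqK   [Z ::= q]
qqK => qqEKv   [K ::= E K v]
qqEKv => qqZZKKv   [E ::= Z Z K]
qqZZKKv => qqqZKKv   [Z ::= q]
qqqZKKv => qqqqKKv   [Z ::= q]
qqqqKKv => qqqqvKv   [K ::= v]
qqqqvKv => qqqqvvv   [K ::= v]

S=>E=>ZZK=>qZK=>qqK=>qqEKv=>qqZZKKv=>qqqZKKv=>qqqqKKv=>qqqqvKv=>qqqqvvv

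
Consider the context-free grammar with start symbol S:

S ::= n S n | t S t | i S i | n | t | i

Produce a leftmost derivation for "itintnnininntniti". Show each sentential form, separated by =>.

S => iSi => itSti => itiSiti => itinSniti => itintStniti => itintnSntniti => itintnnSnntniti => itintnniSinntniti => itintnnininntniti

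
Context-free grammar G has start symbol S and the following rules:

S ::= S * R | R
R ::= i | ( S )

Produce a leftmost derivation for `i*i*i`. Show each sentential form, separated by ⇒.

S ⇒ S*R   [S ::= S * R]
S*R ⇒ S*R*R   [S ::= S * R]
S*R*R ⇒ R*R*R   [S ::= R]
R*R*R ⇒ i*R*R   [R ::= i]
i*R*R ⇒ i*i*R   [R ::= i]
i*i*R ⇒ i*i*i   [R ::= i]

S ⇒ S*R ⇒ S*R*R ⇒ R*R*R ⇒ i*R*R ⇒ i*i*R ⇒ i*i*i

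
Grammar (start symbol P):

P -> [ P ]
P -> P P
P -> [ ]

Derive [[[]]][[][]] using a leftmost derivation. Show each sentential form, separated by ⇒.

P ⇒ PP ⇒ [P]P ⇒ [[P]]P ⇒ [[[]]]P ⇒ [[[]]][P] ⇒ [[[]]][PP] ⇒ [[[]]][[]P] ⇒ [[[]]][[][]]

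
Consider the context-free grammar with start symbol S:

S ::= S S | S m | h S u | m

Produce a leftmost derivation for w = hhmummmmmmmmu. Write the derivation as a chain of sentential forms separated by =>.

S => hSu => hSmu => hSSmu => hSSSmu => hSSSSmu => hSmSSSmu => hSmmSSSmu => hhSummSSSmu => hhmummSSSmu => hhmummSmSSmu => hhmummSmmSSmu => hhmummmmmSSmu => hhmummmmmmSmu => hhmummmmmmmmu

S => hSu   [S ::= h S u]
hSu => hSmu   [S ::= S m]
hSmu => hSSmu   [S ::= S S]
hSSmu => hSSSmu   [S ::= S S]
hSSSmu => hSSSSmu   [S ::= S S]
hSSSSmu => hSmSSSmu   [S ::= S m]
hSmSSSmu => hSmmSSSmu   [S ::= S m]
hSmmSSSmu => hhSummSSSmu   [S ::= h S u]
hhSummSSSmu => hhmummSSSmu   [S ::= m]
hhmummSSSmu => hhmummSmSSmu   [S ::= S m]
hhmummSmSSmu => hhmummSmmSSmu   [S ::= S m]
hhmummSmmSSmu => hhmummmmmSSmu   [S ::= m]
hhmummmmmSSmu => hhmummmmmmSmu   [S ::= m]
hhmummmmmmSmu => hhmummmmmmmmu   [S ::= m]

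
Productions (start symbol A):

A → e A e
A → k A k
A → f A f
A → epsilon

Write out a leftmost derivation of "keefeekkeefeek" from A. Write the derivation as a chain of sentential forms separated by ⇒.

A ⇒ kAk   [A → k A k]
kAk ⇒ keAek   [A → e A e]
keAek ⇒ keeAeek   [A → e A e]
keeAeek ⇒ keefAfeek   [A → f A f]
keefAfeek ⇒ keefeAefeek   [A → e A e]
keefeAefeek ⇒ keefeeAeefeek   [A → e A e]
keefeeAeefeek ⇒ keefeekAkeefeek   [A → k A k]
keefeekAkeefeek ⇒ keefeekkeefeek   [A → epsilon]

A⇒kAk⇒keAek⇒keeAeek⇒keefAfeek⇒keefeAefeek⇒keefeeAeefeek⇒keefeekAkeefeek⇒keefeekkeefeek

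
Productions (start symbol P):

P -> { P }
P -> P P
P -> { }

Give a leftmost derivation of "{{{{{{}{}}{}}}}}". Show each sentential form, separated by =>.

P => {P} => {{P}} => {{{P}}} => {{{{P}}}} => {{{{PP}}}} => {{{{{P}P}}}} => {{{{{PP}P}}}} => {{{{{{}P}P}}}} => {{{{{{}{}}P}}}} => {{{{{{}{}}{}}}}}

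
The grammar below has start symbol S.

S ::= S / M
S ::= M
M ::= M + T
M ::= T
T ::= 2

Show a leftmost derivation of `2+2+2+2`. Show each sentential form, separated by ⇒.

S ⇒ M   [S ::= M]
M ⇒ M+T   [M ::= M + T]
M+T ⇒ M+T+T   [M ::= M + T]
M+T+T ⇒ M+T+T+T   [M ::= M + T]
M+T+T+T ⇒ T+T+T+T   [M ::= T]
T+T+T+T ⇒ 2+T+T+T   [T ::= 2]
2+T+T+T ⇒ 2+2+T+T   [T ::= 2]
2+2+T+T ⇒ 2+2+2+T   [T ::= 2]
2+2+2+T ⇒ 2+2+2+2   [T ::= 2]

S ⇒ M ⇒ M+T ⇒ M+T+T ⇒ M+T+T+T ⇒ T+T+T+T ⇒ 2+T+T+T ⇒ 2+2+T+T ⇒ 2+2+2+T ⇒ 2+2+2+2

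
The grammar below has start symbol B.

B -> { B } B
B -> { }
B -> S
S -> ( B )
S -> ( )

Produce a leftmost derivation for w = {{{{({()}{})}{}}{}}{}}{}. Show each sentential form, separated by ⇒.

B ⇒ {B}B   [B -> { B } B]
{B}B ⇒ {{B}B}B   [B -> { B } B]
{{B}B}B ⇒ {{{B}B}B}B   [B -> { B } B]
{{{B}B}B}B ⇒ {{{{B}B}B}B}B   [B -> { B } B]
{{{{B}B}B}B}B ⇒ {{{{S}B}B}B}B   [B -> S]
{{{{S}B}B}B}B ⇒ {{{{(B)}B}B}B}B   [S -> ( B )]
{{{{(B)}B}B}B}B ⇒ {{{{({B}B)}B}B}B}B   [B -> { B } B]
{{{{({B}B)}B}B}B}B ⇒ {{{{({S}B)}B}B}B}B   [B -> S]
{{{{({S}B)}B}B}B}B ⇒ {{{{({()}B)}B}B}B}B   [S -> ( )]
{{{{({()}B)}B}B}B}B ⇒ {{{{({()}{})}B}B}B}B   [B -> { }]
{{{{({()}{})}B}B}B}B ⇒ {{{{({()}{})}{}}B}B}B   [B -> { }]
{{{{({()}{})}{}}B}B}B ⇒ {{{{({()}{})}{}}{}}B}B   [B -> { }]
{{{{({()}{})}{}}{}}B}B ⇒ {{{{({()}{})}{}}{}}{}}B   [B -> { }]
{{{{({()}{})}{}}{}}{}}B ⇒ {{{{({()}{})}{}}{}}{}}{}   [B -> { }]

B ⇒ {B}B ⇒ {{B}B}B ⇒ {{{B}B}B}B ⇒ {{{{B}B}B}B}B ⇒ {{{{S}B}B}B}B ⇒ {{{{(B)}B}B}B}B ⇒ {{{{({B}B)}B}B}B}B ⇒ {{{{({S}B)}B}B}B}B ⇒ {{{{({()}B)}B}B}B}B ⇒ {{{{({()}{})}B}B}B}B ⇒ {{{{({()}{})}{}}B}B}B ⇒ {{{{({()}{})}{}}{}}B}B ⇒ {{{{({()}{})}{}}{}}{}}B ⇒ {{{{({()}{})}{}}{}}{}}{}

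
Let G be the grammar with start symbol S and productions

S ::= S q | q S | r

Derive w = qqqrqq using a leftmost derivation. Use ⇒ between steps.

S⇒qS⇒qSq⇒qqSq⇒qqSqq⇒qqqSqq⇒qqqrqq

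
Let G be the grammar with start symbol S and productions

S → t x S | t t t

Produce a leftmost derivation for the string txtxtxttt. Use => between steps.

S => txS   [S → t x S]
txS => txtxS   [S → t x S]
txtxS => txtxtxS   [S → t x S]
txtxtxS => txtxtxttt   [S → t t t]

S=>txS=>txtxS=>txtxtxS=>txtxtxttt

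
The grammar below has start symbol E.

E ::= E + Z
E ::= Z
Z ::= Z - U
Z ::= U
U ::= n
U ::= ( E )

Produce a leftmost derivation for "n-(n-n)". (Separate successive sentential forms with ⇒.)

E⇒Z⇒Z-U⇒U-U⇒n-U⇒n-(E)⇒n-(Z)⇒n-(Z-U)⇒n-(U-U)⇒n-(n-U)⇒n-(n-n)

E ⇒ Z   [E ::= Z]
Z ⇒ Z-U   [Z ::= Z - U]
Z-U ⇒ U-U   [Z ::= U]
U-U ⇒ n-U   [U ::= n]
n-U ⇒ n-(E)   [U ::= ( E )]
n-(E) ⇒ n-(Z)   [E ::= Z]
n-(Z) ⇒ n-(Z-U)   [Z ::= Z - U]
n-(Z-U) ⇒ n-(U-U)   [Z ::= U]
n-(U-U) ⇒ n-(n-U)   [U ::= n]
n-(n-U) ⇒ n-(n-n)   [U ::= n]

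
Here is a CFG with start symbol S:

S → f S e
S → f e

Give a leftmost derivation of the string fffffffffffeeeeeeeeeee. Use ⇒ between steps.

S ⇒ fSe   [S → f S e]
fSe ⇒ ffSee   [S → f S e]
ffSee ⇒ fffSeee   [S → f S e]
fffSeee ⇒ ffffSeeee   [S → f S e]
ffffSeeee ⇒ fffffSeeeee   [S → f S e]
fffffSeeeee ⇒ ffffffSeeeeee   [S → f S e]
ffffffSeeeeee ⇒ fffffffSeeeeeee   [S → f S e]
fffffffSeeeeeee ⇒ ffffffffSeeeeeeee   [S → f S e]
ffffffffSeeeeeeee ⇒ fffffffffSeeeeeeeee   [S → f S e]
fffffffffSeeeeeeeee ⇒ ffffffffffSeeeeeeeeee   [S → f S e]
ffffffffffSeeeeeeeeee ⇒ fffffffffffeeeeeeeeeee   [S → f e]

S⇒fSe⇒ffSee⇒fffSeee⇒ffffSeeee⇒fffffSeeeee⇒ffffffSeeeeee⇒fffffffSeeeeeee⇒ffffffffSeeeeeeee⇒fffffffffSeeeeeeeee⇒ffffffffffSeeeeeeeeee⇒fffffffffffeeeeeeeeeee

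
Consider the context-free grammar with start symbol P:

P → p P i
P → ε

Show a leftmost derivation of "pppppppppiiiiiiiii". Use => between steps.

P => pPi => ppPii => pppPiii => ppppPiiii => pppppPiiiii => ppppppPiiiiii => pppppppPiiiiiii => ppppppppPiiiiiiii => pppppppppPiiiiiiiii => pppppppppiiiiiiiii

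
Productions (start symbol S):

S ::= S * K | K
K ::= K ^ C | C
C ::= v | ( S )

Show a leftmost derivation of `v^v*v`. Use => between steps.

S => S*K   [S ::= S * K]
S*K => K*K   [S ::= K]
K*K => K^C*K   [K ::= K ^ C]
K^C*K => C^C*K   [K ::= C]
C^C*K => v^C*K   [C ::= v]
v^C*K => v^v*K   [C ::= v]
v^v*K => v^v*C   [K ::= C]
v^v*C => v^v*v   [C ::= v]

S=>S*K=>K*K=>K^C*K=>C^C*K=>v^C*K=>v^v*K=>v^v*C=>v^v*v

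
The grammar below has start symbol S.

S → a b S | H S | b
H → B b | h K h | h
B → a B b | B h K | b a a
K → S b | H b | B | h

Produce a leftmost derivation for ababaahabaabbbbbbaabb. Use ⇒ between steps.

S ⇒ abS ⇒ abHS ⇒ abBbS ⇒ abaBbbS ⇒ abaBhKbbS ⇒ ababaahKbbS ⇒ ababaahHbbbS ⇒ ababaahBbbbbS ⇒ ababaahaBbbbbbS ⇒ ababaahabaabbbbbS ⇒ ababaahabaabbbbbHS ⇒ ababaahabaabbbbbBbS ⇒ ababaahabaabbbbbbaabS ⇒ ababaahabaabbbbbbaabb

S ⇒ abS   [S → a b S]
abS ⇒ abHS   [S → H S]
abHS ⇒ abBbS   [H → B b]
abBbS ⇒ abaBbbS   [B → a B b]
abaBbbS ⇒ abaBhKbbS   [B → B h K]
abaBhKbbS ⇒ ababaahKbbS   [B → b a a]
ababaahKbbS ⇒ ababaahHbbbS   [K → H b]
ababaahHbbbS ⇒ ababaahBbbbbS   [H → B b]
ababaahBbbbbS ⇒ ababaahaBbbbbbS   [B → a B b]
ababaahaBbbbbbS ⇒ ababaahabaabbbbbS   [B → b a a]
ababaahabaabbbbbS ⇒ ababaahabaabbbbbHS   [S → H S]
ababaahabaabbbbbHS ⇒ ababaahabaabbbbbBbS   [H → B b]
ababaahabaabbbbbBbS ⇒ ababaahabaabbbbbbaabS   [B → b a a]
ababaahabaabbbbbbaabS ⇒ ababaahabaabbbbbbaabb   [S → b]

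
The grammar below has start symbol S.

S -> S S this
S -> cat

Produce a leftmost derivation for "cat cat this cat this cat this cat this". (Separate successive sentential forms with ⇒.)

S ⇒ S S this   [S -> S S this]
S S this ⇒ S S this S this   [S -> S S this]
S S this S this ⇒ S S this S this S this   [S -> S S this]
S S this S this S this ⇒ S S this S this S this S this   [S -> S S this]
S S this S this S this S this ⇒ cat S this S this S this S this   [S -> cat]
cat S this S this S this S this ⇒ cat cat this S this S this S this   [S -> cat]
cat cat this S this S this S this ⇒ cat cat this cat this S this S this   [S -> cat]
cat cat this cat this S this S this ⇒ cat cat this cat this cat this S this   [S -> cat]
cat cat this cat this cat this S this ⇒ cat cat this cat this cat this cat this   [S -> cat]

S ⇒ S S this ⇒ S S this S this ⇒ S S this S this S this ⇒ S S this S this S this S this ⇒ cat S this S this S this S this ⇒ cat cat this S this S this S this ⇒ cat cat this cat this S this S this ⇒ cat cat this cat this cat this S this ⇒ cat cat this cat this cat this cat this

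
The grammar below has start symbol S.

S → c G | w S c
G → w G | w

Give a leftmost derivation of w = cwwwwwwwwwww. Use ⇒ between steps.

S ⇒ cG   [S → c G]
cG ⇒ cwG   [G → w G]
cwG ⇒ cwwG   [G → w G]
cwwG ⇒ cwwwG   [G → w G]
cwwwG ⇒ cwwwwG   [G → w G]
cwwwwG ⇒ cwwwwwG   [G → w G]
cwwwwwG ⇒ cwwwwwwG   [G → w G]
cwwwwwwG ⇒ cwwwwwwwG   [G → w G]
cwwwwwwwG ⇒ cwwwwwwwwG   [G → w G]
cwwwwwwwwG ⇒ cwwwwwwwwwG   [G → w G]
cwwwwwwwwwG ⇒ cwwwwwwwwwwG   [G → w G]
cwwwwwwwwwwG ⇒ cwwwwwwwwwww   [G → w]

S⇒cG⇒cwG⇒cwwG⇒cwwwG⇒cwwwwG⇒cwwwwwG⇒cwwwwwwG⇒cwwwwwwwG⇒cwwwwwwwwG⇒cwwwwwwwwwG⇒cwwwwwwwwwwG⇒cwwwwwwwwwww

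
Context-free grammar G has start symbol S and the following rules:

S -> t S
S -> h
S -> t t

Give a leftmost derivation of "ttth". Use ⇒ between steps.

S ⇒ tS ⇒ ttS ⇒ tttS ⇒ ttth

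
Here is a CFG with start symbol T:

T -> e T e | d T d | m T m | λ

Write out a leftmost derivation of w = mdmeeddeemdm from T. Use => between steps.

T => mTm   [T -> m T m]
mTm => mdTdm   [T -> d T d]
mdTdm => mdmTmdm   [T -> m T m]
mdmTmdm => mdmeTemdm   [T -> e T e]
mdmeTemdm => mdmeeTeemdm   [T -> e T e]
mdmeeTeemdm => mdmeedTdeemdm   [T -> d T d]
mdmeedTdeemdm => mdmeeddeemdm   [T -> λ]

T => mTm => mdTdm => mdmTmdm => mdmeTemdm => mdmeeTeemdm => mdmeedTdeemdm => mdmeeddeemdm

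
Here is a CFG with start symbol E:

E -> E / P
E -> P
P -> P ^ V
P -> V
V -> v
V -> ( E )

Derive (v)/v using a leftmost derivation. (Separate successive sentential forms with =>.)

E=>E/P=>P/P=>V/P=>(E)/P=>(P)/P=>(V)/P=>(v)/P=>(v)/V=>(v)/v

E => E/P   [E -> E / P]
E/P => P/P   [E -> P]
P/P => V/P   [P -> V]
V/P => (E)/P   [V -> ( E )]
(E)/P => (P)/P   [E -> P]
(P)/P => (V)/P   [P -> V]
(V)/P => (v)/P   [V -> v]
(v)/P => (v)/V   [P -> V]
(v)/V => (v)/v   [V -> v]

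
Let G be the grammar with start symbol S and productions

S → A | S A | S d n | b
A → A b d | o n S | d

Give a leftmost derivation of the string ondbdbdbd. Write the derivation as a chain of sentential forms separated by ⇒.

S ⇒ A   [S → A]
A ⇒ Abd   [A → A b d]
Abd ⇒ Abdbd   [A → A b d]
Abdbd ⇒ onSbdbd   [A → o n S]
onSbdbd ⇒ onAbdbd   [S → A]
onAbdbd ⇒ onAbdbdbd   [A → A b d]
onAbdbdbd ⇒ ondbdbdbd   [A → d]

S ⇒ A ⇒ Abd ⇒ Abdbd ⇒ onSbdbd ⇒ onAbdbd ⇒ onAbdbdbd ⇒ ondbdbdbd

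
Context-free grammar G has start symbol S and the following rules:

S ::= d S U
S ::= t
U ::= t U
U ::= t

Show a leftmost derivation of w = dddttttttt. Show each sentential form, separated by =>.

S => dSU => ddSUU => dddSUUU => dddtUUU => dddttUU => dddtttU => dddttttU => dddtttttU => dddttttttU => dddttttttt

S => dSU   [S ::= d S U]
dSU => ddSUU   [S ::= d S U]
ddSUU => dddSUUU   [S ::= d S U]
dddSUUU => dddtUUU   [S ::= t]
dddtUUU => dddttUU   [U ::= t]
dddttUU => dddtttU   [U ::= t]
dddtttU => dddttttU   [U ::= t U]
dddttttU => dddtttttU   [U ::= t U]
dddtttttU => dddttttttU   [U ::= t U]
dddttttttU => dddttttttt   [U ::= t]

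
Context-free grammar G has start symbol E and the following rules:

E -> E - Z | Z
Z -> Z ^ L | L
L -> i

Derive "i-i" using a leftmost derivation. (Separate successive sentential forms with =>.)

E => E-Z => Z-Z => L-Z => i-Z => i-L => i-i

E => E-Z   [E -> E - Z]
E-Z => Z-Z   [E -> Z]
Z-Z => L-Z   [Z -> L]
L-Z => i-Z   [L -> i]
i-Z => i-L   [Z -> L]
i-L => i-i   [L -> i]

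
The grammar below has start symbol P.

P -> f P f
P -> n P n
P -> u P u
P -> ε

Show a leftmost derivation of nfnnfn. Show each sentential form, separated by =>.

P=>nPn=>nfPfn=>nfnPnfn=>nfnnfn

P => nPn   [P -> n P n]
nPn => nfPfn   [P -> f P f]
nfPfn => nfnPnfn   [P -> n P n]
nfnPnfn => nfnnfn   [P -> ε]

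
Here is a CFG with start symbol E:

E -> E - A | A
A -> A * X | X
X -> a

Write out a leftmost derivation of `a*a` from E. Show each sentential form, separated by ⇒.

E ⇒ A ⇒ A*X ⇒ X*X ⇒ a*X ⇒ a*a

E ⇒ A   [E -> A]
A ⇒ A*X   [A -> A * X]
A*X ⇒ X*X   [A -> X]
X*X ⇒ a*X   [X -> a]
a*X ⇒ a*a   [X -> a]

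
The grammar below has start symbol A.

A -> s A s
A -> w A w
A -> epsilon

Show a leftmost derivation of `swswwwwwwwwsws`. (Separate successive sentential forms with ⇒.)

A ⇒ sAs ⇒ swAws ⇒ swsAsws ⇒ swswAwsws ⇒ swswwAwwsws ⇒ swswwwAwwwsws ⇒ swswwwwAwwwwsws ⇒ swswwwwwwwwsws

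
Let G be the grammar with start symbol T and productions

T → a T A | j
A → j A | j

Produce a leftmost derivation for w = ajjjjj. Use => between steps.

T=>aTA=>ajA=>ajjA=>ajjjA=>ajjjjA=>ajjjjj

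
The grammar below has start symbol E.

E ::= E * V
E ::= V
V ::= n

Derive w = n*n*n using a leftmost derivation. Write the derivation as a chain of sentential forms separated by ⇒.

E ⇒ E*V   [E ::= E * V]
E*V ⇒ E*V*V   [E ::= E * V]
E*V*V ⇒ V*V*V   [E ::= V]
V*V*V ⇒ n*V*V   [V ::= n]
n*V*V ⇒ n*n*V   [V ::= n]
n*n*V ⇒ n*n*n   [V ::= n]

E ⇒ E*V ⇒ E*V*V ⇒ V*V*V ⇒ n*V*V ⇒ n*n*V ⇒ n*n*n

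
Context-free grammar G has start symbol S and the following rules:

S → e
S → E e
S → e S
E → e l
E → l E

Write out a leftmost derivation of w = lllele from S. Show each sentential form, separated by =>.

S=>Ee=>lEe=>llEe=>lllEe=>lllele

S => Ee   [S → E e]
Ee => lEe   [E → l E]
lEe => llEe   [E → l E]
llEe => lllEe   [E → l E]
lllEe => lllele   [E → e l]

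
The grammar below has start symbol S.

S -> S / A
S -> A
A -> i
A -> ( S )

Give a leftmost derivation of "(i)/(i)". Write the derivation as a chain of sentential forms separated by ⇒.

S ⇒ S/A ⇒ A/A ⇒ (S)/A ⇒ (A)/A ⇒ (i)/A ⇒ (i)/(S) ⇒ (i)/(A) ⇒ (i)/(i)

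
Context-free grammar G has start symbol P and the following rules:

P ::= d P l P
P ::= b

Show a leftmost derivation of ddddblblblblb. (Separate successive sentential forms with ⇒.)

P⇒dPlP⇒ddPlPlP⇒dddPlPlPlP⇒ddddPlPlPlPlP⇒ddddblPlPlPlP⇒ddddblblPlPlP⇒ddddblblblPlP⇒ddddblblblblP⇒ddddblblblblb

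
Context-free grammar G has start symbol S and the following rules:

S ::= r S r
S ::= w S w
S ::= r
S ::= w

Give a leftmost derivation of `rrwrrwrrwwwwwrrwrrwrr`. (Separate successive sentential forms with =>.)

S => rSr   [S ::= r S r]
rSr => rrSrr   [S ::= r S r]
rrSrr => rrwSwrr   [S ::= w S w]
rrwSwrr => rrwrSrwrr   [S ::= r S r]
rrwrSrwrr => rrwrrSrrwrr   [S ::= r S r]
rrwrrSrrwrr => rrwrrwSwrrwrr   [S ::= w S w]
rrwrrwSwrrwrr => rrwrrwrSrwrrwrr   [S ::= r S r]
rrwrrwrSrwrrwrr => rrwrrwrrSrrwrrwrr   [S ::= r S r]
rrwrrwrrSrrwrrwrr => rrwrrwrrwSwrrwrrwrr   [S ::= w S w]
rrwrrwrrwSwrrwrrwrr => rrwrrwrrwwSwwrrwrrwrr   [S ::= w S w]
rrwrrwrrwwSwwrrwrrwrr => rrwrrwrrwwwwwrrwrrwrr   [S ::= w]

S=>rSr=>rrSrr=>rrwSwrr=>rrwrSrwrr=>rrwrrSrrwrr=>rrwrrwSwrrwrr=>rrwrrwrSrwrrwrr=>rrwrrwrrSrrwrrwrr=>rrwrrwrrwSwrrwrrwrr=>rrwrrwrrwwSwwrrwrrwrr=>rrwrrwrrwwwwwrrwrrwrr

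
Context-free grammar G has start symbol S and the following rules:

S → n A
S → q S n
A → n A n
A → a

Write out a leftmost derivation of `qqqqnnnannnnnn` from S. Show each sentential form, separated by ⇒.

S⇒qSn⇒qqSnn⇒qqqSnnn⇒qqqqSnnnn⇒qqqqnAnnnn⇒qqqqnnAnnnnn⇒qqqqnnnAnnnnnn⇒qqqqnnnannnnnn

S ⇒ qSn   [S → q S n]
qSn ⇒ qqSnn   [S → q S n]
qqSnn ⇒ qqqSnnn   [S → q S n]
qqqSnnn ⇒ qqqqSnnnn   [S → q S n]
qqqqSnnnn ⇒ qqqqnAnnnn   [S → n A]
qqqqnAnnnn ⇒ qqqqnnAnnnnn   [A → n A n]
qqqqnnAnnnnn ⇒ qqqqnnnAnnnnnn   [A → n A n]
qqqqnnnAnnnnnn ⇒ qqqqnnnannnnnn   [A → a]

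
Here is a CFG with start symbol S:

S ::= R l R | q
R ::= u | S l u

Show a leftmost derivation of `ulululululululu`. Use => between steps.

S=>RlR=>SlulR=>RlRlulR=>ulRlulR=>ulSlululR=>ulRlRlululR=>ulSlulRlululR=>ulRlRlulRlululR=>ululRlulRlululR=>ululululRlululR=>ulululululululR=>ulululululululu

S => RlR   [S ::= R l R]
RlR => SlulR   [R ::= S l u]
SlulR => RlRlulR   [S ::= R l R]
RlRlulR => ulRlulR   [R ::= u]
ulRlulR => ulSlululR   [R ::= S l u]
ulSlululR => ulRlRlululR   [S ::= R l R]
ulRlRlululR => ulSlulRlululR   [R ::= S l u]
ulSlulRlululR => ulRlRlulRlululR   [S ::= R l R]
ulRlRlulRlululR => ululRlulRlululR   [R ::= u]
ululRlulRlululR => ululululRlululR   [R ::= u]
ululululRlululR => ulululululululR   [R ::= u]
ulululululululR => ulululululululu   [R ::= u]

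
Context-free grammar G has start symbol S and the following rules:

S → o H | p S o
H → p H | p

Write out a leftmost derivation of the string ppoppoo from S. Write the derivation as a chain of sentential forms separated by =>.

S => pSo => ppSoo => ppoHoo => ppopHoo => ppoppoo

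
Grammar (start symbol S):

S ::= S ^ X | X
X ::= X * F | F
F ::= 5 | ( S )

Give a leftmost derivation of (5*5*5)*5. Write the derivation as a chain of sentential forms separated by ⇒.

S ⇒ X ⇒ X*F ⇒ F*F ⇒ (S)*F ⇒ (X)*F ⇒ (X*F)*F ⇒ (X*F*F)*F ⇒ (F*F*F)*F ⇒ (5*F*F)*F ⇒ (5*5*F)*F ⇒ (5*5*5)*F ⇒ (5*5*5)*5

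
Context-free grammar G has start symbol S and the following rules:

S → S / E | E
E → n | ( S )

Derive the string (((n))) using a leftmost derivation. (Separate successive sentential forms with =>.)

S=>E=>(S)=>(E)=>((S))=>((E))=>(((S)))=>(((E)))=>(((n)))

S => E   [S → E]
E => (S)   [E → ( S )]
(S) => (E)   [S → E]
(E) => ((S))   [E → ( S )]
((S)) => ((E))   [S → E]
((E)) => (((S)))   [E → ( S )]
(((S))) => (((E)))   [S → E]
(((E))) => (((n)))   [E → n]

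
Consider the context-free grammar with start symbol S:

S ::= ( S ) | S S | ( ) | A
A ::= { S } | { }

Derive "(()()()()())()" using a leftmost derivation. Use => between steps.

S => SS   [S ::= S S]
SS => (S)S   [S ::= ( S )]
(S)S => (SS)S   [S ::= S S]
(SS)S => (SSS)S   [S ::= S S]
(SSS)S => (()SS)S   [S ::= ( )]
(()SS)S => (()SSS)S   [S ::= S S]
(()SSS)S => (()SSSS)S   [S ::= S S]
(()SSSS)S => (()()SSS)S   [S ::= ( )]
(()()SSS)S => (()()()SS)S   [S ::= ( )]
(()()()SS)S => (()()()()S)S   [S ::= ( )]
(()()()()S)S => (()()()()())S   [S ::= ( )]
(()()()()())S => (()()()()())()   [S ::= ( )]

S => SS => (S)S => (SS)S => (SSS)S => (()SS)S => (()SSS)S => (()SSSS)S => (()()SSS)S => (()()()SS)S => (()()()()S)S => (()()()()())S => (()()()()())()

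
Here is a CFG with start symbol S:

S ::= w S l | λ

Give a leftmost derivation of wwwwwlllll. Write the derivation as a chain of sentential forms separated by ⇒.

S ⇒ wSl   [S ::= w S l]
wSl ⇒ wwSll   [S ::= w S l]
wwSll ⇒ wwwSlll   [S ::= w S l]
wwwSlll ⇒ wwwwSllll   [S ::= w S l]
wwwwSllll ⇒ wwwwwSlllll   [S ::= w S l]
wwwwwSlllll ⇒ wwwwwlllll   [S ::= λ]

S⇒wSl⇒wwSll⇒wwwSlll⇒wwwwSllll⇒wwwwwSlllll⇒wwwwwlllll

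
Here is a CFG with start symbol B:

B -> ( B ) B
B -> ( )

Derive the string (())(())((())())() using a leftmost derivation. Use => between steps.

B=>(B)B=>(())B=>(())(B)B=>(())(())B=>(())(())(B)B=>(())(())((B)B)B=>(())(())((())B)B=>(())(())((())())B=>(())(())((())())()

B => (B)B   [B -> ( B ) B]
(B)B => (())B   [B -> ( )]
(())B => (())(B)B   [B -> ( B ) B]
(())(B)B => (())(())B   [B -> ( )]
(())(())B => (())(())(B)B   [B -> ( B ) B]
(())(())(B)B => (())(())((B)B)B   [B -> ( B ) B]
(())(())((B)B)B => (())(())((())B)B   [B -> ( )]
(())(())((())B)B => (())(())((())())B   [B -> ( )]
(())(())((())())B => (())(())((())())()   [B -> ( )]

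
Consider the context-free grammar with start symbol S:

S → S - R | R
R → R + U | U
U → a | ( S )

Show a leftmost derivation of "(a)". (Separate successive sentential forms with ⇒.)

S ⇒ R ⇒ U ⇒ (S) ⇒ (R) ⇒ (U) ⇒ (a)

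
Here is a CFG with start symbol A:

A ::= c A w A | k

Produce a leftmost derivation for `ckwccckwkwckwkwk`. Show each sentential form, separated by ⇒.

A ⇒ cAwA ⇒ ckwA ⇒ ckwcAwA ⇒ ckwccAwAwA ⇒ ckwcccAwAwAwA ⇒ ckwccckwAwAwA ⇒ ckwccckwkwAwA ⇒ ckwccckwkwcAwAwA ⇒ ckwccckwkwckwAwA ⇒ ckwccckwkwckwkwA ⇒ ckwccckwkwckwkwk

A ⇒ cAwA   [A ::= c A w A]
cAwA ⇒ ckwA   [A ::= k]
ckwA ⇒ ckwcAwA   [A ::= c A w A]
ckwcAwA ⇒ ckwccAwAwA   [A ::= c A w A]
ckwccAwAwA ⇒ ckwcccAwAwAwA   [A ::= c A w A]
ckwcccAwAwAwA ⇒ ckwccckwAwAwA   [A ::= k]
ckwccckwAwAwA ⇒ ckwccckwkwAwA   [A ::= k]
ckwccckwkwAwA ⇒ ckwccckwkwcAwAwA   [A ::= c A w A]
ckwccckwkwcAwAwA ⇒ ckwccckwkwckwAwA   [A ::= k]
ckwccckwkwckwAwA ⇒ ckwccckwkwckwkwA   [A ::= k]
ckwccckwkwckwkwA ⇒ ckwccckwkwckwkwk   [A ::= k]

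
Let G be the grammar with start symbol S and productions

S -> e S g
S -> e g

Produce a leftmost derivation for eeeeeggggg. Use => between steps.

S => eSg => eeSgg => eeeSggg => eeeeSgggg => eeeeeggggg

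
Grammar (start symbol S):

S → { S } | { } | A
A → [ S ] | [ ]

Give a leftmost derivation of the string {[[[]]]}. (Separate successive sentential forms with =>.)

S => {S} => {A} => {[S]} => {[A]} => {[[S]]} => {[[A]]} => {[[[]]]}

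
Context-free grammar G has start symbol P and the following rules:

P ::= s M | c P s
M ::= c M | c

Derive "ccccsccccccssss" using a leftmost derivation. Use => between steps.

P => cPs   [P ::= c P s]
cPs => ccPss   [P ::= c P s]
ccPss => cccPsss   [P ::= c P s]
cccPsss => ccccPssss   [P ::= c P s]
ccccPssss => ccccsMssss   [P ::= s M]
ccccsMssss => ccccscMssss   [M ::= c M]
ccccscMssss => ccccsccMssss   [M ::= c M]
ccccsccMssss => ccccscccMssss   [M ::= c M]
ccccscccMssss => ccccsccccMssss   [M ::= c M]
ccccsccccMssss => ccccscccccMssss   [M ::= c M]
ccccscccccMssss => ccccsccccccssss   [M ::= c]

P=>cPs=>ccPss=>cccPsss=>ccccPssss=>ccccsMssss=>ccccscMssss=>ccccsccMssss=>ccccscccMssss=>ccccsccccMssss=>ccccscccccMssss=>ccccsccccccssss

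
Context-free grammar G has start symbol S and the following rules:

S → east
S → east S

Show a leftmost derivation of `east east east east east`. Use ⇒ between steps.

S ⇒ east S   [S → east S]
east S ⇒ east east S   [S → east S]
east east S ⇒ east east east S   [S → east S]
east east east S ⇒ east east east east S   [S → east S]
east east east east S ⇒ east east east east east   [S → east]

S ⇒ east S ⇒ east east S ⇒ east east east S ⇒ east east east east S ⇒ east east east east east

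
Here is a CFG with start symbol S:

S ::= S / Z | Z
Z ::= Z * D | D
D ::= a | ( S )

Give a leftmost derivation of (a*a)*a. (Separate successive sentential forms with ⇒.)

S ⇒ Z   [S ::= Z]
Z ⇒ Z*D   [Z ::= Z * D]
Z*D ⇒ D*D   [Z ::= D]
D*D ⇒ (S)*D   [D ::= ( S )]
(S)*D ⇒ (Z)*D   [S ::= Z]
(Z)*D ⇒ (Z*D)*D   [Z ::= Z * D]
(Z*D)*D ⇒ (D*D)*D   [Z ::= D]
(D*D)*D ⇒ (a*D)*D   [D ::= a]
(a*D)*D ⇒ (a*a)*D   [D ::= a]
(a*a)*D ⇒ (a*a)*a   [D ::= a]

S ⇒ Z ⇒ Z*D ⇒ D*D ⇒ (S)*D ⇒ (Z)*D ⇒ (Z*D)*D ⇒ (D*D)*D ⇒ (a*D)*D ⇒ (a*a)*D ⇒ (a*a)*a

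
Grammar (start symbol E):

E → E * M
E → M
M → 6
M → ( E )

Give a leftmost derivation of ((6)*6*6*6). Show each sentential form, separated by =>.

E => M => (E) => (E*M) => (E*M*M) => (E*M*M*M) => (M*M*M*M) => ((E)*M*M*M) => ((M)*M*M*M) => ((6)*M*M*M) => ((6)*6*M*M) => ((6)*6*6*M) => ((6)*6*6*6)

E => M   [E → M]
M => (E)   [M → ( E )]
(E) => (E*M)   [E → E * M]
(E*M) => (E*M*M)   [E → E * M]
(E*M*M) => (E*M*M*M)   [E → E * M]
(E*M*M*M) => (M*M*M*M)   [E → M]
(M*M*M*M) => ((E)*M*M*M)   [M → ( E )]
((E)*M*M*M) => ((M)*M*M*M)   [E → M]
((M)*M*M*M) => ((6)*M*M*M)   [M → 6]
((6)*M*M*M) => ((6)*6*M*M)   [M → 6]
((6)*6*M*M) => ((6)*6*6*M)   [M → 6]
((6)*6*6*M) => ((6)*6*6*6)   [M → 6]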